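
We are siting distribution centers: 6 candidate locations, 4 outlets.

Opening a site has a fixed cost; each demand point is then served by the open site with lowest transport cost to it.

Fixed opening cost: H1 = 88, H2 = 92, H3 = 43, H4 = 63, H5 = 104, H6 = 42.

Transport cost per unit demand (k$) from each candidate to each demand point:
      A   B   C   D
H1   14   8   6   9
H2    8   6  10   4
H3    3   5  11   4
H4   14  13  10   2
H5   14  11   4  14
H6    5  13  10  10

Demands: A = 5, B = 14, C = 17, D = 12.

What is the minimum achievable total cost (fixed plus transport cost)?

Open {H3, H5}: assign each demand point to its cheapest open site.
  A→H3 5×3=15, B→H3 14×5=70, C→H5 17×4=68, D→H3 12×4=48
  transport cost 201, fixed 147 → total 348.
Compare {H3}: transport cost 320 + fixed 43 = 363.
Compare {H1, H3}: transport cost 235 + fixed 131 = 366.
Compare {H3, H4}: transport cost 279 + fixed 106 = 385.
All other subsets cost ≥ 363. Minimum total cost: 348.

348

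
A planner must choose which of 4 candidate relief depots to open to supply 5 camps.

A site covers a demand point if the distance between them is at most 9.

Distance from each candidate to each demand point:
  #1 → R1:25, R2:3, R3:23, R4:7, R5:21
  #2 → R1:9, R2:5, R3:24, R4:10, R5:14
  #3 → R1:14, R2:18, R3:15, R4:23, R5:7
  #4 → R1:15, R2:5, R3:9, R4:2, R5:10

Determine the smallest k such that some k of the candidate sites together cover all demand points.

Coverage sets (demand points within 9 of each site):
  #1: {R2, R4}
  #2: {R1, R2}
  #3: {R5}
  #4: {R2, R3, R4}
No 2 sites suffice: every size-2 union leaves at least one demand point uncovered.
But {#2, #3, #4} covers everything, so the minimum is 3.

3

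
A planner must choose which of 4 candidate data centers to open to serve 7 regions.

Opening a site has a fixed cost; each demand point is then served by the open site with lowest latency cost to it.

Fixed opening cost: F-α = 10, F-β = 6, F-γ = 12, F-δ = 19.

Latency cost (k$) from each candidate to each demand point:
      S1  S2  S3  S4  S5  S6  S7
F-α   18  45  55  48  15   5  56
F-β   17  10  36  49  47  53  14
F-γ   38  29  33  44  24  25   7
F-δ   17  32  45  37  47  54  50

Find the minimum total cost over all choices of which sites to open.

Open {F-α, F-β, F-γ}: assign each demand point to its cheapest open site.
  S1→F-β 17, S2→F-β 10, S3→F-γ 33, S4→F-γ 44, S5→F-α 15, S6→F-α 5, S7→F-γ 7
  latency cost 131, fixed 28 → total 159.
Compare {F-α, F-β}: latency cost 145 + fixed 16 = 161.
Compare {F-α, F-β, F-δ}: latency cost 134 + fixed 35 = 169.
Compare {F-α, F-β, F-γ, F-δ}: latency cost 124 + fixed 47 = 171.
All other subsets cost ≥ 161. Minimum total cost: 159.

159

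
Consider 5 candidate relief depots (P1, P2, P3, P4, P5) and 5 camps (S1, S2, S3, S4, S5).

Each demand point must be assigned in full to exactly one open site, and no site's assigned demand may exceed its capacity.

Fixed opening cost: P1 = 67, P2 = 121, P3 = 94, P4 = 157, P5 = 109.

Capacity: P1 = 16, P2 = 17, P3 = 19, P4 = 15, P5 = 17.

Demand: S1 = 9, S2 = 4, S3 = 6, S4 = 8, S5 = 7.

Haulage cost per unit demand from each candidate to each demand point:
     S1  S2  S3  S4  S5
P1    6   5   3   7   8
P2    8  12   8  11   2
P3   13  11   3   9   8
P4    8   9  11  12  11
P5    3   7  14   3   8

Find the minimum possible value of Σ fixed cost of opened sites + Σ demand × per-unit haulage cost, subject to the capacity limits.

372

Open {P3, P5}; cheapest assignment that respects the capacities:
  P3 (cap 19, load 17): S2, S3, S5 — cost 4×11 + 6×3 + 7×8 = 118
  P5 (cap 17, load 17): S1, S4 — cost 9×3 + 8×3 = 51
  Shipping 169, fixed 203 → total 372.
  Any other capacity-feasible assignment to {P3, P5} ships for at least 169.
Compare {P2, P5}: its best feasible assignment gives total 391.
Compare {P1, P2, P5}: its best feasible assignment gives total 400.
Every other set of open sites that can feasibly serve all demand totals ≥ 391 even under its best assignment. Minimum: 372.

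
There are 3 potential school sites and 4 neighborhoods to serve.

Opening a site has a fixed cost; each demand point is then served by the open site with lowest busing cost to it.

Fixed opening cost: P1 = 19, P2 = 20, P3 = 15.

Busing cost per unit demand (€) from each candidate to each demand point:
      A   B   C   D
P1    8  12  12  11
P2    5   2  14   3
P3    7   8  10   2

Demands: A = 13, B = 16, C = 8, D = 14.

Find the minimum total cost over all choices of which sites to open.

Open {P2, P3}: assign each demand point to its cheapest open site.
  A→P2 13×5=65, B→P2 16×2=32, C→P3 8×10=80, D→P3 14×2=28
  busing cost 205, fixed 35 → total 240.
Compare {P1, P2, P3}: busing cost 205 + fixed 54 = 259.
Compare {P2}: busing cost 251 + fixed 20 = 271.
Compare {P1, P2}: busing cost 235 + fixed 39 = 274.
All other subsets cost ≥ 259. Minimum total cost: 240.

240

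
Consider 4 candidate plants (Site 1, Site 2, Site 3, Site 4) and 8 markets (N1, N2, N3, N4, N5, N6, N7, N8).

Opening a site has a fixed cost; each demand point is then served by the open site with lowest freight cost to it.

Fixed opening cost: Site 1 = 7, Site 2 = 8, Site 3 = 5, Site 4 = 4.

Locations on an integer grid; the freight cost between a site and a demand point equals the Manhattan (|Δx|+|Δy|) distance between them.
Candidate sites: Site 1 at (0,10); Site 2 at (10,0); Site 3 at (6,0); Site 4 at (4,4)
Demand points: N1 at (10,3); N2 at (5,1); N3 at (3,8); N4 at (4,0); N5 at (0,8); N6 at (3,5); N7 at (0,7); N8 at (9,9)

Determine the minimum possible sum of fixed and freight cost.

Open {Site 1, Site 4}: assign each demand point to its cheapest open site.
  N1→Site 4 7, N2→Site 4 4, N3→Site 1 5, N4→Site 4 4, N5→Site 1 2, N6→Site 4 2, N7→Site 1 3, N8→Site 1 10
  freight cost 37, fixed 11 → total 48.
Compare {Site 1, Site 3, Site 4}: freight cost 33 + fixed 16 = 49.
Compare {Site 4}: freight cost 47 + fixed 4 = 51.
Compare {Site 1, Site 3}: freight cost 39 + fixed 12 = 51.
All other subsets cost ≥ 49. Minimum total cost: 48.

48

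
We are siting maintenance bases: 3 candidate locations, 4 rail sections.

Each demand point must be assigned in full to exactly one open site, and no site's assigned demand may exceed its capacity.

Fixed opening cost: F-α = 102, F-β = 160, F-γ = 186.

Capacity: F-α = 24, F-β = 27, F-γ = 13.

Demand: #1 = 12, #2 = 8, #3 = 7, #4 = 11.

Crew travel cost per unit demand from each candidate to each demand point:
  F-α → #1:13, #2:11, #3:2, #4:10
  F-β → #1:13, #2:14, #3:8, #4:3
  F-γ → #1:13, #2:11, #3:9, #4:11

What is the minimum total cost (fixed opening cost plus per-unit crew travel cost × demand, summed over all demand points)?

553

Open {F-α, F-β}; cheapest assignment that respects the capacities:
  F-α (cap 24, load 15): #2, #3 — cost 8×11 + 7×2 = 102
  F-β (cap 27, load 23): #1, #4 — cost 12×13 + 11×3 = 189
  Shipping 291, fixed 262 → total 553.
  Any other capacity-feasible assignment to {F-α, F-β} ships for at least 291.
Compare {F-β, F-γ}: its best feasible assignment gives total 703.
Compare {F-α, F-β, F-γ}: its best feasible assignment gives total 739.
Every other set of open sites that can feasibly serve all demand totals ≥ 703 even under its best assignment. Minimum: 553.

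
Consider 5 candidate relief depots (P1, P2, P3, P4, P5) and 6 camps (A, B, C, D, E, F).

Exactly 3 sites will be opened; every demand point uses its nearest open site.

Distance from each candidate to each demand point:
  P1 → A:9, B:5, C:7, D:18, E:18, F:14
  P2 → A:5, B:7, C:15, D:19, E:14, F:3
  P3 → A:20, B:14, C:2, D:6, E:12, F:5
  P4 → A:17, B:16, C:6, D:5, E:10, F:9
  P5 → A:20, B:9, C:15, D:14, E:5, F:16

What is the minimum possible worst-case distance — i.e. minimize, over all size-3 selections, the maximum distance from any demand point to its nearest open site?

Open {P2, P3, P5}.
  Farthest demand point is B at distance 7 (to P2); all others are ≤ 7.
With {P2, P4, P5} the worst case is 7.
With {P1, P3, P5} the worst case is 9.
No size-3 selection achieves below 7.

7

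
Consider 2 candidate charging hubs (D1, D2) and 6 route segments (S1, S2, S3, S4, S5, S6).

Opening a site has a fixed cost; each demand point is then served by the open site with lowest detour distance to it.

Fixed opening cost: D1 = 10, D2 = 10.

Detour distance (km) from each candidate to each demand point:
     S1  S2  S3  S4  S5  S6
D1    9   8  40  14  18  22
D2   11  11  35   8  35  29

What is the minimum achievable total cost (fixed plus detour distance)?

Open {D1, D2}: assign each demand point to its cheapest open site.
  S1→D1 9, S2→D1 8, S3→D2 35, S4→D2 8, S5→D1 18, S6→D1 22
  detour distance 100, fixed 20 → total 120.
Compare {D1}: detour distance 111 + fixed 10 = 121.
Compare {D2}: detour distance 129 + fixed 10 = 139.

120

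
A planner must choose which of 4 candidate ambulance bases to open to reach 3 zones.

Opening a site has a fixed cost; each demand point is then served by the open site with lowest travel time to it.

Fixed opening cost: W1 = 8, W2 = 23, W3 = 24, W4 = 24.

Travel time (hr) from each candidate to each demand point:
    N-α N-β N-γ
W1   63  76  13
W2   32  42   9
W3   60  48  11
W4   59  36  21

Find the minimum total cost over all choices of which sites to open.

Open {W2}: assign each demand point to its cheapest open site.
  N-α→W2 32, N-β→W2 42, N-γ→W2 9
  travel time 83, fixed 23 → total 106.
Compare {W1, W2}: travel time 83 + fixed 31 = 114.
Compare {W2, W4}: travel time 77 + fixed 47 = 124.
Compare {W2, W3}: travel time 83 + fixed 47 = 130.
All other subsets cost ≥ 114. Minimum total cost: 106.

106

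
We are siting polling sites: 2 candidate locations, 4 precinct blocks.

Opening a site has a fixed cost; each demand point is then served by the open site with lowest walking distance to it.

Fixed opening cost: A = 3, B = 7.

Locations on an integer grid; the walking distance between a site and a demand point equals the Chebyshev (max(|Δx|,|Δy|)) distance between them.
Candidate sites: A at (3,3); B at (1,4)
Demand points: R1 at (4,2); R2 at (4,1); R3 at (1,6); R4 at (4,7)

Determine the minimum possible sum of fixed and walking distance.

13

Open {A}: assign each demand point to its cheapest open site.
  R1→A 1, R2→A 2, R3→A 3, R4→A 4
  walking distance 10, fixed 3 → total 13.
Compare {B}: walking distance 11 + fixed 7 = 18.
Compare {A, B}: walking distance 8 + fixed 10 = 18.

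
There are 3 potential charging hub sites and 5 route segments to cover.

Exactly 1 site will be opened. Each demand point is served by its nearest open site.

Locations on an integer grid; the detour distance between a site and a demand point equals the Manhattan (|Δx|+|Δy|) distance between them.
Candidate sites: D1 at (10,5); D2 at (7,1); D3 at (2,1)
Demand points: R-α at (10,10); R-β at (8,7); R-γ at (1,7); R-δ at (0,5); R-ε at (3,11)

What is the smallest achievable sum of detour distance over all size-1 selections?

43

Open {D1}.
  R-α→D1 5, R-β→D1 4, R-γ→D1 11, R-δ→D1 10, R-ε→D1 13  ⇒ total 43.
Compare {D3}: total 53.
Compare {D2}: total 56.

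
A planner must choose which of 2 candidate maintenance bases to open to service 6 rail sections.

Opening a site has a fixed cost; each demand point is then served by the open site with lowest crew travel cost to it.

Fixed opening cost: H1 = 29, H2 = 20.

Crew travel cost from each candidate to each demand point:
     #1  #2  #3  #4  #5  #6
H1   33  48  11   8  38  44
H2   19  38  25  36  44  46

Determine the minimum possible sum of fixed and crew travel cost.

207

Open {H1, H2}: assign each demand point to its cheapest open site.
  #1→H2 19, #2→H2 38, #3→H1 11, #4→H1 8, #5→H1 38, #6→H1 44
  crew travel cost 158, fixed 49 → total 207.
Compare {H1}: crew travel cost 182 + fixed 29 = 211.
Compare {H2}: crew travel cost 208 + fixed 20 = 228.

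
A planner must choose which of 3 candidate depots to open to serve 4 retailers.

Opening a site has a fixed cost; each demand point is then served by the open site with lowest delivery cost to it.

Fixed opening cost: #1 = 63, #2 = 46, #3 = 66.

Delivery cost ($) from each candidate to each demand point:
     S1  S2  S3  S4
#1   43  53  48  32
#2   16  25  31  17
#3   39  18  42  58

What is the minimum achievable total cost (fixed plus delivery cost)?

135

Open {#2}: assign each demand point to its cheapest open site.
  S1→#2 16, S2→#2 25, S3→#2 31, S4→#2 17
  delivery cost 89, fixed 46 → total 135.
Compare {#2, #3}: delivery cost 82 + fixed 112 = 194.
Compare {#1, #2}: delivery cost 89 + fixed 109 = 198.
Compare {#3}: delivery cost 157 + fixed 66 = 223.
All other subsets cost ≥ 194. Minimum total cost: 135.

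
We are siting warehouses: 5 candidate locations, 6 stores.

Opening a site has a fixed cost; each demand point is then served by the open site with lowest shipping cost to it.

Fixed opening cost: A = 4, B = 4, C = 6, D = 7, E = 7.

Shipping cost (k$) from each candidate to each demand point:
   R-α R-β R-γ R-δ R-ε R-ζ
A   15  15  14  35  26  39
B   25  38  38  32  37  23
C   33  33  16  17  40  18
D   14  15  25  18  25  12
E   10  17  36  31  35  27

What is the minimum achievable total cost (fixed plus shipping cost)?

109

Open {A, D}: assign each demand point to its cheapest open site.
  R-α→D 14, R-β→A 15, R-γ→A 14, R-δ→D 18, R-ε→D 25, R-ζ→D 12
  shipping cost 98, fixed 11 → total 109.
Compare {C, D}: shipping cost 99 + fixed 13 = 112.
Compare {A, D, E}: shipping cost 94 + fixed 18 = 112.
Compare {A, B, D}: shipping cost 98 + fixed 15 = 113.
All other subsets cost ≥ 112. Minimum total cost: 109.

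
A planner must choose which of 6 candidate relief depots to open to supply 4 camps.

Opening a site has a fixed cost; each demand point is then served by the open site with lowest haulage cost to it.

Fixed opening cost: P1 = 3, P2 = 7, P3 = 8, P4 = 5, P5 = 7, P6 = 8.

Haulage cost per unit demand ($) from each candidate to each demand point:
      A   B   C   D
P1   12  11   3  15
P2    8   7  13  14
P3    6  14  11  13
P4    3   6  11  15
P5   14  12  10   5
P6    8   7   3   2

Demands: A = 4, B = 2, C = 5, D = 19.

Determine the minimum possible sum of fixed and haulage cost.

90

Open {P4, P6}: assign each demand point to its cheapest open site.
  A→P4 4×3=12, B→P4 2×6=12, C→P6 5×3=15, D→P6 19×2=38
  haulage cost 77, fixed 13 → total 90.
Compare {P1, P4, P6}: haulage cost 77 + fixed 16 = 93.
Compare {P2, P4, P6}: haulage cost 77 + fixed 20 = 97.
Compare {P4, P5, P6}: haulage cost 77 + fixed 20 = 97.
All other subsets cost ≥ 93. Minimum total cost: 90.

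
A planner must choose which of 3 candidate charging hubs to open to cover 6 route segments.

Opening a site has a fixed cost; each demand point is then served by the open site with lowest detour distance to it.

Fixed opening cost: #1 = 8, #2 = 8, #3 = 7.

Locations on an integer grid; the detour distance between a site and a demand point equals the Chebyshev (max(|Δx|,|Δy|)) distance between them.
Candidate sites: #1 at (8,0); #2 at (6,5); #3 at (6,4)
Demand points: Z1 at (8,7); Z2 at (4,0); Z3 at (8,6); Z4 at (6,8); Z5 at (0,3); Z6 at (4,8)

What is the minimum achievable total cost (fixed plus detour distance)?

Open {#2}: assign each demand point to its cheapest open site.
  Z1→#2 2, Z2→#2 5, Z3→#2 2, Z4→#2 3, Z5→#2 6, Z6→#2 3
  detour distance 21, fixed 8 → total 29.
Compare {#3}: detour distance 23 + fixed 7 = 30.
Compare {#2, #3}: detour distance 20 + fixed 15 = 35.
Compare {#1, #2}: detour distance 20 + fixed 16 = 36.
All other subsets cost ≥ 30. Minimum total cost: 29.

29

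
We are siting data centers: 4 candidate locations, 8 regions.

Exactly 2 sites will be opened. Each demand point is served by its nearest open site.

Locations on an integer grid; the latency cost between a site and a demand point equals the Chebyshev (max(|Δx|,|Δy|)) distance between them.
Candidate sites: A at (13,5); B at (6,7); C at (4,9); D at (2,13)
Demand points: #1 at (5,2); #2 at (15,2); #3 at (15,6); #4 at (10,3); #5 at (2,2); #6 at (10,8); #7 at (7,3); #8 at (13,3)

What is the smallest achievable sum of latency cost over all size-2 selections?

Open {A, B}.
  #1→B 5, #2→A 3, #3→A 2, #4→A 3, #5→B 5, #6→A 3, #7→B 4, #8→A 2  ⇒ total 27.
Compare {A, C}: total 33.
Compare {A, D}: total 38.
No size-2 selection does better; minimum is 27.

27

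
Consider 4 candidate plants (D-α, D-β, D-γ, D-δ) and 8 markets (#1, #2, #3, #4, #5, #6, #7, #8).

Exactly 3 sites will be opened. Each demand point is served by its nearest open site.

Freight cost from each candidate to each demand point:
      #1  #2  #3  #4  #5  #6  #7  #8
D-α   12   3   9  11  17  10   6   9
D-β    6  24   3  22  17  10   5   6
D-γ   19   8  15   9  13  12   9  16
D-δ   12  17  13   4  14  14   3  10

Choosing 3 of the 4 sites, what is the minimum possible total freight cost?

49

Open {D-α, D-β, D-δ}.
  #1→D-β 6, #2→D-α 3, #3→D-β 3, #4→D-δ 4, #5→D-δ 14, #6→D-α 10, #7→D-δ 3, #8→D-β 6  ⇒ total 49.
Compare {D-β, D-γ, D-δ}: total 53.
Compare {D-α, D-β, D-γ}: total 55.
No size-3 selection does better; minimum is 49.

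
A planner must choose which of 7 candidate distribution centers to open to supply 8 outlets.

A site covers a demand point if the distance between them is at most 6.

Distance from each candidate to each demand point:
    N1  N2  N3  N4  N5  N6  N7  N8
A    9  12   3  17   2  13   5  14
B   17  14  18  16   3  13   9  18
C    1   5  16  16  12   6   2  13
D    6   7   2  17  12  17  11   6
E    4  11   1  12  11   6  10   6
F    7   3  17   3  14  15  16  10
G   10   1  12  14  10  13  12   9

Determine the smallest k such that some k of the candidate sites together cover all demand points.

Coverage sets (demand points within 6 of each site):
  A: {N3, N5, N7}
  B: {N5}
  C: {N1, N2, N6, N7}
  D: {N1, N3, N8}
  E: {N1, N3, N6, N8}
  F: {N2, N4}
  G: {N2}
No 2 sites suffice: every size-2 union leaves at least one demand point uncovered.
But {A, E, F} covers everything, so the minimum is 3.

3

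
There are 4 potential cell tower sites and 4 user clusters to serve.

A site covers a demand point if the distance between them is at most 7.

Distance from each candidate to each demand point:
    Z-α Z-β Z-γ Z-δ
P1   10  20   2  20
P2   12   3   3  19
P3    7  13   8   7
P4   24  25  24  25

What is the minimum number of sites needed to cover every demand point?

Coverage sets (demand points within 7 of each site):
  P1: {Z-γ}
  P2: {Z-β, Z-γ}
  P3: {Z-α, Z-δ}
  P4: {}
No single site covers all 4 demand points.
But {P2, P3} covers everything, so the minimum is 2.

2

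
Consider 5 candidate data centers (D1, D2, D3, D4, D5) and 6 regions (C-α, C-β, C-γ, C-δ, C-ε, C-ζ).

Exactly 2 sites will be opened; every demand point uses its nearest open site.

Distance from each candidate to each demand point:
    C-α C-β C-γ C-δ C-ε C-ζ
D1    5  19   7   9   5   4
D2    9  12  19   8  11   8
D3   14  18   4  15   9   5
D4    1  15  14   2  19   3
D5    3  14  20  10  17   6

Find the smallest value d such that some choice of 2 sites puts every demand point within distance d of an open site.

12

Open {D1, D2}.
  Farthest demand point is C-β at distance 12 (to D2); all others are ≤ 12.
With {D2, D3} the worst case is 12.
With {D1, D5} the worst case is 14.
No size-2 selection achieves below 12.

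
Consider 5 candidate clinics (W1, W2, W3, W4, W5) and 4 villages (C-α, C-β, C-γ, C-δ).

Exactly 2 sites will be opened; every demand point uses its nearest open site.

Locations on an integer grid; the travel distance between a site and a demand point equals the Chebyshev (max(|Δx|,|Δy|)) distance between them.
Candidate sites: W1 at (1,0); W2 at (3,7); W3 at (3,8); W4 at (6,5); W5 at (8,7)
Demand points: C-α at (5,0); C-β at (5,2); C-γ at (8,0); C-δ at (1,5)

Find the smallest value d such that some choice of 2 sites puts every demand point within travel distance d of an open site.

5

Open {W1, W4}.
  Farthest demand point is C-γ at travel distance 5 (to W4); all others are ≤ 5.
With {W2, W4} the worst case is 5.
With {W3, W4} the worst case is 5.
No size-2 selection achieves below 5.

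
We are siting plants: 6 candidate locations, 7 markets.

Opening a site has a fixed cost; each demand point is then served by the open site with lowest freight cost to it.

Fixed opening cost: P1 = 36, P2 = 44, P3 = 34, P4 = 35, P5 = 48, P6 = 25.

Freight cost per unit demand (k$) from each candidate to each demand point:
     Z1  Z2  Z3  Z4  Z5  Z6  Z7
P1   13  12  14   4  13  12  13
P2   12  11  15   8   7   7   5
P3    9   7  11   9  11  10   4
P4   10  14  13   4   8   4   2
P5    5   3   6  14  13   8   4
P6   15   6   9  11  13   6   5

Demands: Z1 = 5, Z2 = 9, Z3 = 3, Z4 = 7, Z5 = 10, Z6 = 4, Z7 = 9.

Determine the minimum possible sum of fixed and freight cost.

Open {P4, P5}: assign each demand point to its cheapest open site.
  Z1→P5 5×5=25, Z2→P5 9×3=27, Z3→P5 3×6=18, Z4→P4 7×4=28, Z5→P4 10×8=80, Z6→P4 4×4=16, Z7→P4 9×2=18
  freight cost 212, fixed 83 → total 295.
Compare {P4, P5, P6}: freight cost 212 + fixed 108 = 320.
Compare {P2, P4, P5}: freight cost 202 + fixed 127 = 329.
Compare {P3, P4, P5}: freight cost 212 + fixed 117 = 329.
All other subsets cost ≥ 320. Minimum total cost: 295.

295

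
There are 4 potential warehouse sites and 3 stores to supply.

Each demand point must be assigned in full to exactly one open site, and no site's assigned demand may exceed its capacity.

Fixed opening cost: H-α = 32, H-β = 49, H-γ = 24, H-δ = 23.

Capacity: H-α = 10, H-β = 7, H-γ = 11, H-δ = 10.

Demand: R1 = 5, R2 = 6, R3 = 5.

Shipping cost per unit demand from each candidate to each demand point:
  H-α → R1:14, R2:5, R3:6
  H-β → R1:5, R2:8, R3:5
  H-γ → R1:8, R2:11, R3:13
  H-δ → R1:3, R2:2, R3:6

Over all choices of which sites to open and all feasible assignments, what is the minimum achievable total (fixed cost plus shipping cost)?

Open {H-α, H-δ}; cheapest assignment that respects the capacities:
  H-α (cap 10, load 6): R2 — cost 6×5 = 30
  H-δ (cap 10, load 10): R1, R3 — cost 5×3 + 5×6 = 45
  Shipping 75, fixed 55 → total 130.
  Any other capacity-feasible assignment to {H-α, H-δ} ships for at least 75.
Compare {H-α, H-γ, H-δ}: its best feasible assignment gives total 154.
Compare {H-γ, H-δ}: its best feasible assignment gives total 158.
Every other set of open sites that can feasibly serve all demand totals ≥ 154 even under its best assignment. Minimum: 130.

130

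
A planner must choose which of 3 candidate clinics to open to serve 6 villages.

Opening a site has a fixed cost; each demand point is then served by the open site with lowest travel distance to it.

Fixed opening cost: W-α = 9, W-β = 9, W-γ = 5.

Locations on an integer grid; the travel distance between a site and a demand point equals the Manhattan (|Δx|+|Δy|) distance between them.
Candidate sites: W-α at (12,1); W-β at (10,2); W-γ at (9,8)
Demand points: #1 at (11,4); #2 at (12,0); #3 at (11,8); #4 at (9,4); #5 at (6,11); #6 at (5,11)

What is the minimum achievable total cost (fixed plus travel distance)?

Open {W-α, W-γ}: assign each demand point to its cheapest open site.
  #1→W-α 4, #2→W-α 1, #3→W-γ 2, #4→W-γ 4, #5→W-γ 6, #6→W-γ 7
  travel distance 24, fixed 14 → total 38.
Compare {W-β, W-γ}: travel distance 25 + fixed 14 = 39.
Compare {W-γ}: travel distance 36 + fixed 5 = 41.
Compare {W-α, W-β, W-γ}: travel distance 22 + fixed 23 = 45.
All other subsets cost ≥ 39. Minimum total cost: 38.

38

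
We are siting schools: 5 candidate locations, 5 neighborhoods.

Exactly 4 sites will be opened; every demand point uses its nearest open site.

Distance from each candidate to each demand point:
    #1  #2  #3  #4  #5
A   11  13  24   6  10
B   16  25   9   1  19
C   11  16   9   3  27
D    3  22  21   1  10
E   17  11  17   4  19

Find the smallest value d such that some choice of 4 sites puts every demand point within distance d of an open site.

11

Open {A, B, C, E}.
  Farthest demand point is #1 at distance 11 (to A); all others are ≤ 11.
With {A, B, D, E} the worst case is 11.
With {A, C, D, E} the worst case is 11.
No size-4 selection achieves below 11.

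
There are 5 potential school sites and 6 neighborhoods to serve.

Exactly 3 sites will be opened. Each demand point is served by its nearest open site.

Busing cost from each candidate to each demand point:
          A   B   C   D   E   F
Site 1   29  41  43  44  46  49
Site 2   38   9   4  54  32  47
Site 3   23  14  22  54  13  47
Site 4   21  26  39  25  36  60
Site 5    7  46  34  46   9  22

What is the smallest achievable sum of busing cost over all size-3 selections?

Open {Site 2, Site 4, Site 5}.
  A→Site 5 7, B→Site 2 9, C→Site 2 4, D→Site 4 25, E→Site 5 9, F→Site 5 22  ⇒ total 76.
Compare {Site 1, Site 2, Site 5}: total 95.
Compare {Site 2, Site 3, Site 5}: total 97.
No size-3 selection does better; minimum is 76.

76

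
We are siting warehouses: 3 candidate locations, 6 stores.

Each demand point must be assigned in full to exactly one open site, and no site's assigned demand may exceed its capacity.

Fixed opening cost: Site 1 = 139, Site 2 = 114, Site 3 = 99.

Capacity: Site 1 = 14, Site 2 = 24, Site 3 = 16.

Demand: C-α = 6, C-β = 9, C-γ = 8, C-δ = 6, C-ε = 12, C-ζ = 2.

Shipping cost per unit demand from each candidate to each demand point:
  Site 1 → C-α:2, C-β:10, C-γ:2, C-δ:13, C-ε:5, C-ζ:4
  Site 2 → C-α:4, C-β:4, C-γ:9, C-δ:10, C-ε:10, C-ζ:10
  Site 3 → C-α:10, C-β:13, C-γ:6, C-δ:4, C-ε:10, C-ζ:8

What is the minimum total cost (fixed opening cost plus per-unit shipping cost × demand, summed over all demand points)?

Open {Site 1, Site 2, Site 3}; cheapest assignment that respects the capacities:
  Site 1 (cap 14, load 14): C-ε, C-ζ — cost 12×5 + 2×4 = 68
  Site 2 (cap 24, load 15): C-α, C-β — cost 6×4 + 9×4 = 60
  Site 3 (cap 16, load 14): C-γ, C-δ — cost 8×6 + 6×4 = 72
  Shipping 200, fixed 352 → total 552.
  Any other capacity-feasible assignment to {Site 1, Site 2, Site 3} ships for at least 200.
Total demand is 43 and no other set of sites has combined capacity ≥ 43, so {Site 1, Site 2, Site 3} is the only feasible choice of open sites. Minimum: 552.

552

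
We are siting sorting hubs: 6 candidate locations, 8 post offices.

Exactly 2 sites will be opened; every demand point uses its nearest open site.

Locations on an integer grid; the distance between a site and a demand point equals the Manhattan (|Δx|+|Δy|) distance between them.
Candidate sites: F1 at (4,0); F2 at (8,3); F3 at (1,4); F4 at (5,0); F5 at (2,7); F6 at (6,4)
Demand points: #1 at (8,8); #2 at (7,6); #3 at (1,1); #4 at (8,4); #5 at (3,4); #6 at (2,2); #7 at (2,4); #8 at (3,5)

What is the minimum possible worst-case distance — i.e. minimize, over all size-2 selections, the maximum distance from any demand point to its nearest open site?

Open {F2, F3}.
  Farthest demand point is #1 at distance 5 (to F2); all others are ≤ 5.
With {F1, F2} the worst case is 6.
With {F1, F6} the worst case is 6.
No size-2 selection achieves below 5.

5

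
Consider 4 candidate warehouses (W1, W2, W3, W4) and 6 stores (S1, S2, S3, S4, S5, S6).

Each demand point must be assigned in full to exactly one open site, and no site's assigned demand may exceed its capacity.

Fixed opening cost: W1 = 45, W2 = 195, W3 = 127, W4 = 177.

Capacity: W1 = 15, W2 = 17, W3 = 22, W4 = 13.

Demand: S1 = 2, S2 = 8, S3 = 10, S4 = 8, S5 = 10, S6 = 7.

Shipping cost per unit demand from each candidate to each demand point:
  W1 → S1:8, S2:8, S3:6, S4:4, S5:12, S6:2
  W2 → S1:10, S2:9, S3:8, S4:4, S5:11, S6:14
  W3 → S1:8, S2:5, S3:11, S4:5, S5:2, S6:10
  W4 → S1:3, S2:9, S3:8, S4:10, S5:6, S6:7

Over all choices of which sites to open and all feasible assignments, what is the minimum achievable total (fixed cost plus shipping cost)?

Open {W1, W3, W4}; cheapest assignment that respects the capacities:
  W1 (cap 15, load 15): S4, S6 — cost 8×4 + 7×2 = 46
  W3 (cap 22, load 18): S2, S5 — cost 8×5 + 10×2 = 60
  W4 (cap 13, load 12): S1, S3 — cost 2×3 + 10×8 = 86
  Shipping 192, fixed 349 → total 541.
  Any other capacity-feasible assignment to {W1, W3, W4} ships for at least 192.
Compare {W1, W2, W3}: its best feasible assignment gives total 569.
Compare {W1, W2, W3, W4}: its best feasible assignment gives total 736.
Every other set of open sites that can feasibly serve all demand totals ≥ 569 even under its best assignment. Minimum: 541.

541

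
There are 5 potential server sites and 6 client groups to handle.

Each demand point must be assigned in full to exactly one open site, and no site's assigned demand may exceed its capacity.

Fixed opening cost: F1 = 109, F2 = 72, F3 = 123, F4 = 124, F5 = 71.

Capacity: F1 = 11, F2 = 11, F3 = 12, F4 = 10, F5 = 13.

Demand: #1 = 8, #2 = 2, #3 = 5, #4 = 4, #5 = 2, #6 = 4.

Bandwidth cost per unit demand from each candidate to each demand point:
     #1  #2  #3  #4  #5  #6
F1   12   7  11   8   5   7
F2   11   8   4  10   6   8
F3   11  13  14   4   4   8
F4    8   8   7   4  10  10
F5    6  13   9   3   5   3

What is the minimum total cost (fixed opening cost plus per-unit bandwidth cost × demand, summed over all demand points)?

369

Open {F3, F5}; cheapest assignment that respects the capacities:
  F3 (cap 12, load 12): #2, #4, #5, #6 — cost 2×13 + 4×4 + 2×4 + 4×8 = 82
  F5 (cap 13, load 13): #1, #3 — cost 8×6 + 5×9 = 93
  Shipping 175, fixed 194 → total 369.
  Any other capacity-feasible assignment to {F3, F5} ships for at least 175.
Compare {F1, F2, F5}: its best feasible assignment gives total 384.
Compare {F2, F3, F5}: its best feasible assignment gives total 386.
Every other set of open sites that can feasibly serve all demand totals ≥ 384 even under its best assignment. Minimum: 369.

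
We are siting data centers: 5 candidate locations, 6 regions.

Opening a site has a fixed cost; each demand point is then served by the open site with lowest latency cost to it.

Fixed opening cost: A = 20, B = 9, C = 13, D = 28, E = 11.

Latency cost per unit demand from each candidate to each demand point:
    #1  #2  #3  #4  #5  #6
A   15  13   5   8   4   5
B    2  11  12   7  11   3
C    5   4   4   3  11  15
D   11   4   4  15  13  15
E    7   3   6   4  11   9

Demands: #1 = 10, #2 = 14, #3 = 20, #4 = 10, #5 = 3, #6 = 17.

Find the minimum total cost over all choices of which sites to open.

288

Open {A, B, C, E}: assign each demand point to its cheapest open site.
  #1→B 10×2=20, #2→E 14×3=42, #3→C 20×4=80, #4→C 10×3=30, #5→A 3×4=12, #6→B 17×3=51
  latency cost 235, fixed 53 → total 288.
Compare {B, C, E}: latency cost 256 + fixed 33 = 289.
Compare {A, B, C}: latency cost 249 + fixed 42 = 291.
Compare {B, C}: latency cost 270 + fixed 22 = 292.
All other subsets cost ≥ 289. Minimum total cost: 288.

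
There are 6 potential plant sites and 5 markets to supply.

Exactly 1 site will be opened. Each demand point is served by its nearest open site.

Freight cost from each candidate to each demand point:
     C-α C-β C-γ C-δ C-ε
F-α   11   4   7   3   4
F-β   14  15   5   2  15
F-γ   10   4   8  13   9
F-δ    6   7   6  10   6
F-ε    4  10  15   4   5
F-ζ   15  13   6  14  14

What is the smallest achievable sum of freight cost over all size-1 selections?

29

Open {F-α}.
  C-α→F-α 11, C-β→F-α 4, C-γ→F-α 7, C-δ→F-α 3, C-ε→F-α 4  ⇒ total 29.
Compare {F-δ}: total 35.
Compare {F-ε}: total 38.
No size-1 selection does better; minimum is 29.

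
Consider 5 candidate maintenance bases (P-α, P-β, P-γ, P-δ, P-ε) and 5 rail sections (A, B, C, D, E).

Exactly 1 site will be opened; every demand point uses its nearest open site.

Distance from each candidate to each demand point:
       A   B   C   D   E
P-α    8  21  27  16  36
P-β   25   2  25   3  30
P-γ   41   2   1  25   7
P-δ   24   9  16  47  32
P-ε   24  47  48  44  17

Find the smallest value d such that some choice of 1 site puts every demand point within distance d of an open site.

30

Open {P-β}.
  Farthest demand point is E at distance 30 (to P-β); all others are ≤ 30.
With {P-α} the worst case is 36.
With {P-γ} the worst case is 41.
No size-1 selection achieves below 30.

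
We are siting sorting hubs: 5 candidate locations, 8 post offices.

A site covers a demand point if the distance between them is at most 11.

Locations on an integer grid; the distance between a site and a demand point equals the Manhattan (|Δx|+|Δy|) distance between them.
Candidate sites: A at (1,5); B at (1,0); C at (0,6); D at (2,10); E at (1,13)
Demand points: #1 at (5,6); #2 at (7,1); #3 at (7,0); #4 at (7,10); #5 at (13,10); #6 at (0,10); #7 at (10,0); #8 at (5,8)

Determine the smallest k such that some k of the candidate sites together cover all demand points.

2

Coverage sets (demand points within 11 of each site):
  A: {#1, #2, #3, #4, #6, #8}
  B: {#1, #2, #3, #6, #7}
  C: {#1, #4, #6, #8}
  D: {#1, #4, #5, #6, #8}
  E: {#1, #4, #6, #8}
No single site covers all 8 demand points.
But {B, D} covers everything, so the minimum is 2.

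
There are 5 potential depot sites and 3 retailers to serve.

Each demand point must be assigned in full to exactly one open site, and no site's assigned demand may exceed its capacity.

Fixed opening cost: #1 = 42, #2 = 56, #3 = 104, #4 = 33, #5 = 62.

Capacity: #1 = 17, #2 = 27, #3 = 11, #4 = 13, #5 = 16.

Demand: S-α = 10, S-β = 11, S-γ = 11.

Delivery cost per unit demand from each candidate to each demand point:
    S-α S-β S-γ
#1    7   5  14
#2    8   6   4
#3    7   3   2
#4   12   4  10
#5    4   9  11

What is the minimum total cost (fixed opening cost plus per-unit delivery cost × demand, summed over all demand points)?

257

Open {#2, #4}; cheapest assignment that respects the capacities:
  #2 (cap 27, load 21): S-α, S-γ — cost 10×8 + 11×4 = 124
  #4 (cap 13, load 11): S-β — cost 11×4 = 44
  Shipping 168, fixed 89 → total 257.
  Any other capacity-feasible assignment to {#2, #4} ships for at least 168.
Compare {#2, #5}: its best feasible assignment gives total 268.
Compare {#1, #2}: its best feasible assignment gives total 277.
Every other set of open sites that can feasibly serve all demand totals ≥ 268 even under its best assignment. Minimum: 257.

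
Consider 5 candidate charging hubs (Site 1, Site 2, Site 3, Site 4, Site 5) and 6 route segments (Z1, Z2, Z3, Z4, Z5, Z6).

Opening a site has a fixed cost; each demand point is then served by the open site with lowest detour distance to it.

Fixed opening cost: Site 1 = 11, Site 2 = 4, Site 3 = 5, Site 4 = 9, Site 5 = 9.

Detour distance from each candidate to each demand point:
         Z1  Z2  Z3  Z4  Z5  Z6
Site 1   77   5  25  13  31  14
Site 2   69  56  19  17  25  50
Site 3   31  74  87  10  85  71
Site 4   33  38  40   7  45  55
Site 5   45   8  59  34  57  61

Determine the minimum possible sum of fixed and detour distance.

124

Open {Site 1, Site 2, Site 3}: assign each demand point to its cheapest open site.
  Z1→Site 3 31, Z2→Site 1 5, Z3→Site 2 19, Z4→Site 3 10, Z5→Site 2 25, Z6→Site 1 14
  detour distance 104, fixed 20 → total 124.
Compare {Site 1, Site 2, Site 4}: detour distance 103 + fixed 24 = 127.
Compare {Site 1, Site 2, Site 3, Site 4}: detour distance 101 + fixed 29 = 130.
Compare {Site 1, Site 3}: detour distance 116 + fixed 16 = 132.
All other subsets cost ≥ 127. Minimum total cost: 124.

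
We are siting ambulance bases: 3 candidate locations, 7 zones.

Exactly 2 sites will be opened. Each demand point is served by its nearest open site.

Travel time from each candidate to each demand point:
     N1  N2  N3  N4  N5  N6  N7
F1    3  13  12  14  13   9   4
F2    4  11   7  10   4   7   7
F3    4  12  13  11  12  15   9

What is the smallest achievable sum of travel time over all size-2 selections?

46

Open {F1, F2}.
  N1→F1 3, N2→F2 11, N3→F2 7, N4→F2 10, N5→F2 4, N6→F2 7, N7→F1 4  ⇒ total 46.
Compare {F2, F3}: total 50.
Compare {F1, F3}: total 63.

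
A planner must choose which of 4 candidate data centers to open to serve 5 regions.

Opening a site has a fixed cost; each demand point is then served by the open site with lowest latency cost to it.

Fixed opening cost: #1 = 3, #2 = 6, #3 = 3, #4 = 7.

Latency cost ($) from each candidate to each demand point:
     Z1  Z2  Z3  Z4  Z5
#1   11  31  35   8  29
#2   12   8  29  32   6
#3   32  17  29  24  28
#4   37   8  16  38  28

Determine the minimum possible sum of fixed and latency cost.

65

Open {#1, #2, #4}: assign each demand point to its cheapest open site.
  Z1→#1 11, Z2→#2 8, Z3→#4 16, Z4→#1 8, Z5→#2 6
  latency cost 49, fixed 16 → total 65.
Compare {#1, #2, #3, #4}: latency cost 49 + fixed 19 = 68.
Compare {#1, #2}: latency cost 62 + fixed 9 = 71.
Compare {#1, #2, #3}: latency cost 62 + fixed 12 = 74.
All other subsets cost ≥ 68. Minimum total cost: 65.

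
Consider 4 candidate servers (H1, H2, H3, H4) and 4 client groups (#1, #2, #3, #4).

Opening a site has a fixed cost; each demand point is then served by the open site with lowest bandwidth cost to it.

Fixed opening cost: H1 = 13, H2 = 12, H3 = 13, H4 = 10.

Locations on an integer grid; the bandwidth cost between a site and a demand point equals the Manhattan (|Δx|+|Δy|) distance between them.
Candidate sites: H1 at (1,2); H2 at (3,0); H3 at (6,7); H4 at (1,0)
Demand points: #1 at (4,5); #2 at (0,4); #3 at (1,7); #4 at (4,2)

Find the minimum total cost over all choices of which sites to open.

30

Open {H1}: assign each demand point to its cheapest open site.
  #1→H1 6, #2→H1 3, #3→H1 5, #4→H1 3
  bandwidth cost 17, fixed 13 → total 30.
Compare {H4}: bandwidth cost 25 + fixed 10 = 35.
Compare {H2}: bandwidth cost 25 + fixed 12 = 37.
Compare {H3}: bandwidth cost 25 + fixed 13 = 38.
All other subsets cost ≥ 35. Minimum total cost: 30.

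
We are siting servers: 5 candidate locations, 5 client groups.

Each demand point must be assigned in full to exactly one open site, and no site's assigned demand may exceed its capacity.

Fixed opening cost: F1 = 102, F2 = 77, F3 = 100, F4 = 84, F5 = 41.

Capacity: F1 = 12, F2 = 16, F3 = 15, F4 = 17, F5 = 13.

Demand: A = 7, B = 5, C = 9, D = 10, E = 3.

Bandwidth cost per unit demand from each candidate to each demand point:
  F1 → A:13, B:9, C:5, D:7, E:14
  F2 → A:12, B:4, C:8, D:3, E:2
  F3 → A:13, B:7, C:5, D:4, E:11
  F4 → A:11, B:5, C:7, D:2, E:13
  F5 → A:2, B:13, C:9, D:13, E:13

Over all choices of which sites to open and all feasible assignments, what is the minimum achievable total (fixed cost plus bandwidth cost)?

Open {F2, F4, F5}; cheapest assignment that respects the capacities:
  F2 (cap 16, load 12): C, E — cost 9×8 + 3×2 = 78
  F4 (cap 17, load 15): B, D — cost 5×5 + 10×2 = 45
  F5 (cap 13, load 7): A — cost 7×2 = 14
  Shipping 137, fixed 202 → total 339.
  Any other capacity-feasible assignment to {F2, F4, F5} ships for at least 137.
Compare {F2, F3, F5}: its best feasible assignment gives total 348.
Compare {F3, F4, F5}: its best feasible assignment gives total 362.
Every other set of open sites that can feasibly serve all demand totals ≥ 348 even under its best assignment. Minimum: 339.

339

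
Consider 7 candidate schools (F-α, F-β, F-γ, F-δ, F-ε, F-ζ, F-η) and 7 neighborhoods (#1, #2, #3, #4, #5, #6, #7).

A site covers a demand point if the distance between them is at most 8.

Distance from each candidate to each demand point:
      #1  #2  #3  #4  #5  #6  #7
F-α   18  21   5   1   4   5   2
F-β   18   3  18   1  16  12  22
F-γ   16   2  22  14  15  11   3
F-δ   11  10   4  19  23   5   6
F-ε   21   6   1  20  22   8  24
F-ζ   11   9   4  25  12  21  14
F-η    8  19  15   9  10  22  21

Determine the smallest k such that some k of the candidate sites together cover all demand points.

Coverage sets (demand points within 8 of each site):
  F-α: {#3, #4, #5, #6, #7}
  F-β: {#2, #4}
  F-γ: {#2, #7}
  F-δ: {#3, #6, #7}
  F-ε: {#2, #3, #6}
  F-ζ: {#3}
  F-η: {#1}
No 2 sites suffice: every size-2 union leaves at least one demand point uncovered.
But {F-α, F-β, F-η} covers everything, so the minimum is 3.

3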